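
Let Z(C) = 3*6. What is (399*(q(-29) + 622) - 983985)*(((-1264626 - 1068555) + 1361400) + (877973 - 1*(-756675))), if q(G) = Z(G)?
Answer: -482981467875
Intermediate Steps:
Z(C) = 18
q(G) = 18
(399*(q(-29) + 622) - 983985)*(((-1264626 - 1068555) + 1361400) + (877973 - 1*(-756675))) = (399*(18 + 622) - 983985)*(((-1264626 - 1068555) + 1361400) + (877973 - 1*(-756675))) = (399*640 - 983985)*((-2333181 + 1361400) + (877973 + 756675)) = (255360 - 983985)*(-971781 + 1634648) = -728625*662867 = -482981467875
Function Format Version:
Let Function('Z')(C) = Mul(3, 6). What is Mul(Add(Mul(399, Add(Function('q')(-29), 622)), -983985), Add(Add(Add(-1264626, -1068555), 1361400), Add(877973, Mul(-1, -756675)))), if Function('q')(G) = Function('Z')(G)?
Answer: -482981467875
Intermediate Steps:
Function('Z')(C) = 18
Function('q')(G) = 18
Mul(Add(Mul(399, Add(Function('q')(-29), 622)), -983985), Add(Add(Add(-1264626, -1068555), 1361400), Add(877973, Mul(-1, -756675)))) = Mul(Add(Mul(399, Add(18, 622)), -983985), Add(Add(Add(-1264626, -1068555), 1361400), Add(877973, Mul(-1, -756675)))) = Mul(Add(Mul(399, 640), -983985), Add(Add(-2333181, 1361400), Add(877973, 756675))) = Mul(Add(255360, -983985), Add(-971781, 1634648)) = Mul(-728625, 662867) = -482981467875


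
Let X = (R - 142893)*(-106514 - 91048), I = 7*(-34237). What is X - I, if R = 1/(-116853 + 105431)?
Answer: 161224194423056/5711 ≈ 2.8230e+10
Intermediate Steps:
R = -1/11422 (R = 1/(-11422) = -1/11422 ≈ -8.7550e-5)
I = -239659
X = 161222825730507/5711 (X = (-1/11422 - 142893)*(-106514 - 91048) = -1632123847/11422*(-197562) = 161222825730507/5711 ≈ 2.8230e+10)
X - I = 161222825730507/5711 - 1*(-239659) = 161222825730507/5711 + 239659 = 161224194423056/5711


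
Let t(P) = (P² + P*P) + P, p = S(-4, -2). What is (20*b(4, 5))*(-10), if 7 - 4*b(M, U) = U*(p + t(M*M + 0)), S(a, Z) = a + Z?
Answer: 130150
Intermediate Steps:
S(a, Z) = Z + a
p = -6 (p = -2 - 4 = -6)
t(P) = P + 2*P² (t(P) = (P² + P²) + P = 2*P² + P = P + 2*P²)
b(M, U) = 7/4 - U*(-6 + M²*(1 + 2*M²))/4 (b(M, U) = 7/4 - U*(-6 + (M*M + 0)*(1 + 2*(M*M + 0)))/4 = 7/4 - U*(-6 + (M² + 0)*(1 + 2*(M² + 0)))/4 = 7/4 - U*(-6 + M²*(1 + 2*M²))/4)
(20*b(4, 5))*(-10) = (20*(7/4 + (3/2)*5 - ¼*5*4²*(1 + 2*4²)))*(-10) = (20*(7/4 + 15/2 - ¼*5*16*(1 + 2*16)))*(-10) = (20*(7/4 + 15/2 - ¼*5*16*(1 + 32)))*(-10) = (20*(7/4 + 15/2 - ¼*5*16*33))*(-10) = (20*(7/4 + 15/2 - 660))*(-10) = (20*(-2603/4))*(-10) = -13015*(-10) = 130150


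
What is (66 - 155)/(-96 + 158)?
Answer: -89/62 ≈ -1.4355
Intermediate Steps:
(66 - 155)/(-96 + 158) = -89/62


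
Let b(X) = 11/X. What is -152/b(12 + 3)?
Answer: -2280/11 ≈ -207.27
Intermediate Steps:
-152/b(12 + 3) = -152/(11/(12 + 3)) = -152/(11/15) = -152/(11*(1/15)) = -152/11/15 = -152*15/11 = -2280/11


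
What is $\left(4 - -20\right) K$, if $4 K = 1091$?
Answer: $6546$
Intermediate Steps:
$K = \frac{1091}{4}$ ($K = \frac{1}{4} \cdot 1091 = \frac{1091}{4} \approx 272.75$)
$\left(4 - -20\right) K = \left(4 - -20\right) \frac{1091}{4} = \left(4 + 20\right) \frac{1091}{4} = 24 \cdot \frac{1091}{4} = 6546$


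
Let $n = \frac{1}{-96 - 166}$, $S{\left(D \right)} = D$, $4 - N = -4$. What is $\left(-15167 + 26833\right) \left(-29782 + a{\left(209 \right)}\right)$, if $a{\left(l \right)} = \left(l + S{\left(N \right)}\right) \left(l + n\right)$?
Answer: $\frac{23795052705}{131} \approx 1.8164 \cdot 10^{8}$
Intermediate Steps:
$N = 8$ ($N = 4 - -4 = 4 + 4 = 8$)
$n = - \frac{1}{262}$ ($n = \frac{1}{-262} = - \frac{1}{262} \approx -0.0038168$)
$a{\left(l \right)} = \left(8 + l\right) \left(- \frac{1}{262} + l\right)$ ($a{\left(l \right)} = \left(l + 8\right) \left(l - \frac{1}{262}\right) = \left(8 + l\right) \left(- \frac{1}{262} + l\right)$)
$\left(-15167 + 26833\right) \left(-29782 + a{\left(209 \right)}\right) = \left(-15167 + 26833\right) \left(-29782 + \left(- \frac{4}{131} + 209^{2} + \frac{2095}{262} \cdot 209\right)\right) = 11666 \left(-29782 + \left(- \frac{4}{131} + 43681 + \frac{437855}{262}\right)\right) = 11666 \left(-29782 + \frac{11882269}{262}\right) = 11666 \cdot \frac{4079385}{262} = \frac{23795052705}{131}$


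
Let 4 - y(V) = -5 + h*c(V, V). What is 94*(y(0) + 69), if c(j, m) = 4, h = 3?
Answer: 6204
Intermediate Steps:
y(V) = -3 (y(V) = 4 - (-5 + 3*4) = 4 - (-5 + 12) = 4 - 1*7 = 4 - 7 = -3)
94*(y(0) + 69) = 94*(-3 + 69) = 94*66 = 6204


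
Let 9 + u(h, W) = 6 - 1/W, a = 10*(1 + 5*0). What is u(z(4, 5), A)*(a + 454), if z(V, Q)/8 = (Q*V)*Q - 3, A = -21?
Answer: -28768/21 ≈ -1369.9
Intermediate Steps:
z(V, Q) = -24 + 8*V*Q**2 (z(V, Q) = 8*((Q*V)*Q - 3) = 8*(V*Q**2 - 3) = 8*(-3 + V*Q**2) = -24 + 8*V*Q**2)
a = 10 (a = 10*(1 + 0) = 10*1 = 10)
u(h, W) = -3 - 1/W (u(h, W) = -9 + (6 - 1/W) = -3 - 1/W)
u(z(4, 5), A)*(a + 454) = (-3 - 1/(-21))*(10 + 454) = (-3 - 1*(-1/21))*464 = (-3 + 1/21)*464 = -62/21*464 = -28768/21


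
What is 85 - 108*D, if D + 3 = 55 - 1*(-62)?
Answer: -12227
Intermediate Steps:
D = 114 (D = -3 + (55 - 1*(-62)) = -3 + (55 + 62) = -3 + 117 = 114)
85 - 108*D = 85 - 108*114 = 85 - 12312 = -12227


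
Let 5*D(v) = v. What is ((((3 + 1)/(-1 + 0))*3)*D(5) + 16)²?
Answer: 16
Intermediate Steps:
D(v) = v/5
((((3 + 1)/(-1 + 0))*3)*D(5) + 16)² = ((((3 + 1)/(-1 + 0))*3)*((⅕)*5) + 16)² = (((4/(-1))*3)*1 + 16)² = (((4*(-1))*3)*1 + 16)² = (-4*3*1 + 16)² = (-12*1 + 16)² = (-12 + 16)² = 4² = 16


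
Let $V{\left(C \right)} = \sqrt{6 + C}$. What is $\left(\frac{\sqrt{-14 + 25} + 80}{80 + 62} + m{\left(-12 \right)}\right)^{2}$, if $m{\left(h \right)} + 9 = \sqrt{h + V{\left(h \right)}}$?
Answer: $\frac{\left(-1198 + \sqrt{11} + 142 \sqrt{-12 + i \sqrt{6}}\right)^{2}}{20164} \approx 52.864 - 56.139 i$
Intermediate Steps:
$m{\left(h \right)} = -9 + \sqrt{h + \sqrt{6 + h}}$
$\left(\frac{\sqrt{-14 + 25} + 80}{80 + 62} + m{\left(-12 \right)}\right)^{2} = \left(\frac{\sqrt{-14 + 25} + 80}{80 + 62} - \left(9 - \sqrt{-12 + \sqrt{6 - 12}}\right)\right)^{2} = \left(\frac{\sqrt{11} + 80}{142} - \left(9 - \sqrt{-12 + \sqrt{-6}}\right)\right)^{2} = \left(\left(80 + \sqrt{11}\right) \frac{1}{142} - \left(9 - \sqrt{-12 + i \sqrt{6}}\right)\right)^{2} = \left(\left(\frac{40}{71} + \frac{\sqrt{11}}{142}\right) - \left(9 - \sqrt{-12 + i \sqrt{6}}\right)\right)^{2} = \left(- \frac{599}{71} + \sqrt{-12 + i \sqrt{6}} + \frac{\sqrt{11}}{142}\right)^{2}$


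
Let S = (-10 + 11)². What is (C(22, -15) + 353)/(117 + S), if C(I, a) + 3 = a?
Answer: 335/118 ≈ 2.8390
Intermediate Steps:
C(I, a) = -3 + a
S = 1 (S = 1² = 1)
(C(22, -15) + 353)/(117 + S) = ((-3 - 15) + 353)/(117 + 1) = (-18 + 353)/118 = 335*(1/118) = 335/118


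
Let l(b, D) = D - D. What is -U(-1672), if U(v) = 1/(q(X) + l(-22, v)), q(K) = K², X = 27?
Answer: -1/729 ≈ -0.0013717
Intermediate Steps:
l(b, D) = 0
U(v) = 1/729 (U(v) = 1/(27² + 0) = 1/(729 + 0) = 1/729)
-U(-1672) = -1*1/729 = -1/729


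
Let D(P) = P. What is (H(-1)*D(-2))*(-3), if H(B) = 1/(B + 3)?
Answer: 3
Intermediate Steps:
H(B) = 1/(3 + B)
(H(-1)*D(-2))*(-3) = (-2/(3 - 1))*(-3) = (-2/2)*(-3) = ((½)*(-2))*(-3) = -1*(-3) = 3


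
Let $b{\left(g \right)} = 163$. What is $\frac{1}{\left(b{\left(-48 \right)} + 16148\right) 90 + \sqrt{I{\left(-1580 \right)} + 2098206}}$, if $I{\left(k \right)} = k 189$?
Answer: $\frac{81555}{119721824473} - \frac{\sqrt{199954}}{718330946838} \approx 6.8058 \cdot 10^{-7}$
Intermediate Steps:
$I{\left(k \right)} = 189 k$
$\frac{1}{\left(b{\left(-48 \right)} + 16148\right) 90 + \sqrt{I{\left(-1580 \right)} + 2098206}} = \frac{1}{\left(163 + 16148\right) 90 + \sqrt{189 \left(-1580\right) + 2098206}} = \frac{1}{16311 \cdot 90 + \sqrt{-298620 + 2098206}} = \frac{1}{1467990 + \sqrt{1799586}} = \frac{1}{1467990 + 3 \sqrt{199954}}$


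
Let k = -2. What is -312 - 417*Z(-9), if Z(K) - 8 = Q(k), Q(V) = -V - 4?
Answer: -2814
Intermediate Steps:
Q(V) = -4 - V
Z(K) = 6 (Z(K) = 8 + (-4 - 1*(-2)) = 8 + (-4 + 2) = 8 - 2 = 6)
-312 - 417*Z(-9) = -312 - 417*6 = -312 - 2502 = -2814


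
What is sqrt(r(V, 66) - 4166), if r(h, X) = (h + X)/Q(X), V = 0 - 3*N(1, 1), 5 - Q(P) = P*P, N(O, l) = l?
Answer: I*sqrt(78867657479)/4351 ≈ 64.545*I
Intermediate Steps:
Q(P) = 5 - P**2 (Q(P) = 5 - P*P = 5 - P**2)
V = -3 (V = 0 - 3*1 = 0 - 3 = -3)
r(h, X) = (X + h)/(5 - X**2) (r(h, X) = (h + X)/(5 - X**2) = (X + h)/(5 - X**2))
sqrt(r(V, 66) - 4166) = sqrt((-1*66 - 1*(-3))/(-5 + 66**2) - 4166) = sqrt((-66 + 3)/(-5 + 4356) - 4166) = sqrt(-63/4351 - 4166) = sqrt(-18126329/4351) = I*sqrt(78867657479)/4351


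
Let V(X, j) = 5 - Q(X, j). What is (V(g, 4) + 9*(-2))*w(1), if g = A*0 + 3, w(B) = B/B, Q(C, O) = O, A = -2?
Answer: -17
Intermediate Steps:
w(B) = 1
g = 3 (g = -2*0 + 3 = 0 + 3 = 3)
V(X, j) = 5 - j
(V(g, 4) + 9*(-2))*w(1) = ((5 - 1*4) + 9*(-2))*1 = ((5 - 4) - 18)*1 = (1 - 18)*1 = -17*1 = -17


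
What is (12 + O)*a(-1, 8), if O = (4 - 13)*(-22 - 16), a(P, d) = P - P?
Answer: 0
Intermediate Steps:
a(P, d) = 0
O = 342 (O = -9*(-38) = 342)
(12 + O)*a(-1, 8) = (12 + 342)*0 = 354*0 = 0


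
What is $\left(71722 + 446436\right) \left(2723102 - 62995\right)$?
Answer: $1378355722906$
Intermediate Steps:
$\left(71722 + 446436\right) \left(2723102 - 62995\right) = 518158 \cdot 2660107 = 1378355722906$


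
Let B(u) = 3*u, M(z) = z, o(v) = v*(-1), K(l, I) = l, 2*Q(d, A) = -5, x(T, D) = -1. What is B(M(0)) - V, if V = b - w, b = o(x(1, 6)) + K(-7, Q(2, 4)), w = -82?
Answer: -76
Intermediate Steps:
Q(d, A) = -5/2 (Q(d, A) = (1/2)*(-5) = -5/2)
o(v) = -v
b = -6 (b = -1*(-1) - 7 = 1 - 7 = -6)
V = 76 (V = -6 - 1*(-82) = -6 + 82 = 76)
B(M(0)) - V = 3*0 - 1*76 = 0 - 76 = -76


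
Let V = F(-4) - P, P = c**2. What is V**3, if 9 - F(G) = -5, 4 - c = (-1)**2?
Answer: 125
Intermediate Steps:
c = 3 (c = 4 - 1*(-1)**2 = 4 - 1*1 = 4 - 1 = 3)
P = 9 (P = 3**2 = 9)
F(G) = 14 (F(G) = 9 - 1*(-5) = 9 + 5 = 14)
V = 5 (V = 14 - 1*9 = 14 - 9 = 5)
V**3 = 5**3 = 125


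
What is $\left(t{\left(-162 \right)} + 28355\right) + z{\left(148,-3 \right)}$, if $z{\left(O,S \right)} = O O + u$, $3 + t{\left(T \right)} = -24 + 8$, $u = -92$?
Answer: $50148$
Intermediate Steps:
$t{\left(T \right)} = -19$ ($t{\left(T \right)} = -3 + \left(-24 + 8\right) = -3 - 16 = -19$)
$z{\left(O,S \right)} = -92 + O^{2}$ ($z{\left(O,S \right)} = O O - 92 = O^{2} - 92 = -92 + O^{2}$)
$\left(t{\left(-162 \right)} + 28355\right) + z{\left(148,-3 \right)} = \left(-19 + 28355\right) - \left(92 - 148^{2}\right) = 28336 + \left(-92 + 21904\right) = 28336 + 21812 = 50148$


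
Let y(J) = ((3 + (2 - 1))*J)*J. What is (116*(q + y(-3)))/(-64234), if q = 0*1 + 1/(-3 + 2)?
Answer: -2030/32117 ≈ -0.063206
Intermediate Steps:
q = -1 (q = 0 + 1/(-1) = 0 - 1 = -1)
y(J) = 4*J² (y(J) = ((3 + 1)*J)*J = (4*J)*J = 4*J²)
(116*(q + y(-3)))/(-64234) = (116*(-1 + 4*(-3)²))/(-64234) = (116*(-1 + 4*9))*(-1/64234) = (116*(-1 + 36))*(-1/64234) = (116*35)*(-1/64234) = 4060*(-1/64234) = -2030/32117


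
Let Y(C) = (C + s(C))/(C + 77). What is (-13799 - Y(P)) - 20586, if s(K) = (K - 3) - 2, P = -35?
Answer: -481365/14 ≈ -34383.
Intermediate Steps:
s(K) = -5 + K (s(K) = (-3 + K) - 2 = -5 + K)
Y(C) = (-5 + 2*C)/(77 + C) (Y(C) = (C + (-5 + C))/(C + 77) = (-5 + 2*C)/(77 + C))
(-13799 - Y(P)) - 20586 = (-13799 - (-5 + 2*(-35))/(77 - 35)) - 20586 = (-13799 - (-5 - 70)/42) - 20586 = (-13799 - (-75)/42) - 20586 = (-13799 - 1*(-25/14)) - 20586 = (-13799 + 25/14) - 20586 = -193161/14 - 20586 = -481365/14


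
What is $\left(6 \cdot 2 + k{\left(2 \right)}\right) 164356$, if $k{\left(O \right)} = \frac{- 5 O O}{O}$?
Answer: $328712$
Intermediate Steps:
$k{\left(O \right)} = - 5 O$ ($k{\left(O \right)} = \frac{\left(-5\right) O^{2}}{O} = - 5 O$)
$\left(6 \cdot 2 + k{\left(2 \right)}\right) 164356 = \left(6 \cdot 2 - 10\right) 164356 = \left(12 - 10\right) 164356 = 2 \cdot 164356 = 328712$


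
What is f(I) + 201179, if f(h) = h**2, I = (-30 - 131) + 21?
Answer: 220779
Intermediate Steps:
I = -140 (I = -161 + 21 = -140)
f(I) + 201179 = (-140)**2 + 201179 = 19600 + 201179 = 220779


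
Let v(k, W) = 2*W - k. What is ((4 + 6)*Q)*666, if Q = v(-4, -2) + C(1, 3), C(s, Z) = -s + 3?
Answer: 13320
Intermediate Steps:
C(s, Z) = 3 - s
v(k, W) = -k + 2*W
Q = 2 (Q = (-1*(-4) + 2*(-2)) + (3 - 1*1) = (4 - 4) + (3 - 1) = 0 + 2 = 2)
((4 + 6)*Q)*666 = ((4 + 6)*2)*666 = (10*2)*666 = 20*666 = 13320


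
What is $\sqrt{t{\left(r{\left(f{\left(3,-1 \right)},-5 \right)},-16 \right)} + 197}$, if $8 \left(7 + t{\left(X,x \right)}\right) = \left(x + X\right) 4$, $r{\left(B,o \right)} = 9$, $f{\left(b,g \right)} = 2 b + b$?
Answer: $\frac{\sqrt{746}}{2} \approx 13.656$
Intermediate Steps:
$f{\left(b,g \right)} = 3 b$
$t{\left(X,x \right)} = -7 + \frac{X}{2} + \frac{x}{2}$ ($t{\left(X,x \right)} = -7 + \frac{\left(x + X\right) 4}{8} = -7 + \frac{\left(X + x\right) 4}{8} = -7 + \frac{4 X + 4 x}{8} = -7 + \left(\frac{X}{2} + \frac{x}{2}\right) = -7 + \frac{X}{2} + \frac{x}{2}$)
$\sqrt{t{\left(r{\left(f{\left(3,-1 \right)},-5 \right)},-16 \right)} + 197} = \sqrt{\left(-7 + \frac{1}{2} \cdot 9 + \frac{1}{2} \left(-16\right)\right) + 197} = \sqrt{\left(-7 + \frac{9}{2} - 8\right) + 197} = \sqrt{- \frac{21}{2} + 197} = \sqrt{\frac{373}{2}} = \frac{\sqrt{746}}{2}$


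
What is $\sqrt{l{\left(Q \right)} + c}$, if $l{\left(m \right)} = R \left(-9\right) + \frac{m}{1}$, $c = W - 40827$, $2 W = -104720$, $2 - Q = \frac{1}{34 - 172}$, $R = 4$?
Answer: $\frac{i \sqrt{1775300586}}{138} \approx 305.32 i$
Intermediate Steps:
$Q = \frac{277}{138}$ ($Q = 2 - \frac{1}{34 - 172} = 2 - \frac{1}{-138} = 2 - - \frac{1}{138} = 2 + \frac{1}{138} = \frac{277}{138} \approx 2.0072$)
$W = -52360$ ($W = \frac{1}{2} \left(-104720\right) = -52360$)
$c = -93187$ ($c = -52360 - 40827 = -93187$)
$l{\left(m \right)} = -36 + m$ ($l{\left(m \right)} = 4 \left(-9\right) + \frac{m}{1} = -36 + m 1 = -36 + m$)
$\sqrt{l{\left(Q \right)} + c} = \sqrt{\left(-36 + \frac{277}{138}\right) - 93187} = \sqrt{- \frac{4691}{138} - 93187} = \sqrt{- \frac{12864497}{138}} = \frac{i \sqrt{1775300586}}{138}$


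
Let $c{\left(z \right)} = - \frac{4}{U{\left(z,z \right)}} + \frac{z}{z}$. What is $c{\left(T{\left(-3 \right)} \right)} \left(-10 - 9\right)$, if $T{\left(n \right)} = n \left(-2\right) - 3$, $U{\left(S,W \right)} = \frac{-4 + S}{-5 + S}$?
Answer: $133$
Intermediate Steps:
$U{\left(S,W \right)} = \frac{-4 + S}{-5 + S}$
$T{\left(n \right)} = -3 - 2 n$ ($T{\left(n \right)} = - 2 n - 3 = -3 - 2 n$)
$c{\left(z \right)} = 1 - \frac{4 \left(-5 + z\right)}{-4 + z}$ ($c{\left(z \right)} = - \frac{4}{\frac{1}{-5 + z} \left(-4 + z\right)} + \frac{z}{z} = - 4 \frac{-5 + z}{-4 + z} + 1 = - \frac{4 \left(-5 + z\right)}{-4 + z} + 1 = 1 - \frac{4 \left(-5 + z\right)}{-4 + z}$)
$c{\left(T{\left(-3 \right)} \right)} \left(-10 - 9\right) = \frac{16 - 3 \left(-3 - -6\right)}{-4 - -3} \left(-10 - 9\right) = \frac{16 - 3 \left(-3 + 6\right)}{-4 + \left(-3 + 6\right)} \left(-19\right) = \frac{16 - 9}{-4 + 3} \left(-19\right) = \frac{16 - 9}{-1} \left(-19\right) = \left(-1\right) 7 \left(-19\right) = \left(-7\right) \left(-19\right) = 133$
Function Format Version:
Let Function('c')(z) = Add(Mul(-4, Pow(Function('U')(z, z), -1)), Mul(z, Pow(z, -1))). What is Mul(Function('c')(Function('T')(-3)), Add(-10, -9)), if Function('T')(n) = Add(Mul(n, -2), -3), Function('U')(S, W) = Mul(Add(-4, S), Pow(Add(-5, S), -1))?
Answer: 133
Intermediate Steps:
Function('U')(S, W) = Mul(Pow(Add(-5, S), -1), Add(-4, S))
Function('T')(n) = Add(-3, Mul(-2, n)) (Function('T')(n) = Add(Mul(-2, n), -3) = Add(-3, Mul(-2, n)))
Function('c')(z) = Add(1, Mul(-4, Pow(Add(-4, z), -1), Add(-5, z))) (Function('c')(z) = Add(Mul(-4, Pow(Mul(Pow(Add(-5, z), -1), Add(-4, z)), -1)), Mul(z, Pow(z, -1))) = Add(Mul(-4, Mul(Pow(Add(-4, z), -1), Add(-5, z))), 1) = Add(Mul(-4, Pow(Add(-4, z), -1), Add(-5, z)), 1) = Add(1, Mul(-4, Pow(Add(-4, z), -1), Add(-5, z))))
Mul(Function('c')(Function('T')(-3)), Add(-10, -9)) = Mul(Mul(Pow(Add(-4, Add(-3, Mul(-2, -3))), -1), Add(16, Mul(-3, Add(-3, Mul(-2, -3))))), Add(-10, -9)) = Mul(Mul(Pow(Add(-4, Add(-3, 6)), -1), Add(16, Mul(-3, Add(-3, 6)))), -19) = Mul(Mul(Pow(Add(-4, 3), -1), Add(16, Mul(-3, 3))), -19) = Mul(Mul(Pow(-1, -1), Add(16, -9)), -19) = Mul(Mul(-1, 7), -19) = Mul(-7, -19) = 133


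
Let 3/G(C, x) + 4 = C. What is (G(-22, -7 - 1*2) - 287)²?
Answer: 55726225/676 ≈ 82435.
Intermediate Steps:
G(C, x) = 3/(-4 + C)
(G(-22, -7 - 1*2) - 287)² = (3/(-4 - 22) - 287)² = (3/(-26) - 287)² = (3*(-1/26) - 287)² = (-3/26 - 287)² = (-7465/26)² = 55726225/676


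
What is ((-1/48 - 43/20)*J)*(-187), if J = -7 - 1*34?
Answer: -3994507/240 ≈ -16644.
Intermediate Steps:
J = -41 (J = -7 - 34 = -41)
((-1/48 - 43/20)*J)*(-187) = ((-1/48 - 43/20)*(-41))*(-187) = -521/240*(-41)*(-187) = (21361/240)*(-187) = -3994507/240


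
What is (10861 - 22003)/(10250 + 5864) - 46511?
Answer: -374744698/8057 ≈ -46512.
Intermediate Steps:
(10861 - 22003)/(10250 + 5864) - 46511 = -11142/16114 - 46511 = -11142*1/16114 - 46511 = -5571/8057 - 46511 = -374744698/8057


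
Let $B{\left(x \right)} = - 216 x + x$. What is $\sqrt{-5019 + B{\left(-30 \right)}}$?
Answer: $3 \sqrt{159} \approx 37.829$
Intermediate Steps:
$B{\left(x \right)} = - 215 x$
$\sqrt{-5019 + B{\left(-30 \right)}} = \sqrt{-5019 - -6450} = \sqrt{-5019 + 6450} = \sqrt{1431} = 3 \sqrt{159}$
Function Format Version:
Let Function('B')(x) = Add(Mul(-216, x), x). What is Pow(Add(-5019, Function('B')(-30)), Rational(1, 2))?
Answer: Mul(3, Pow(159, Rational(1, 2))) ≈ 37.829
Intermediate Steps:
Function('B')(x) = Mul(-215, x)
Pow(Add(-5019, Function('B')(-30)), Rational(1, 2)) = Pow(Add(-5019, Mul(-215, -30)), Rational(1, 2)) = Pow(Add(-5019, 6450), Rational(1, 2)) = Pow(1431, Rational(1, 2)) = Mul(3, Pow(159, Rational(1, 2)))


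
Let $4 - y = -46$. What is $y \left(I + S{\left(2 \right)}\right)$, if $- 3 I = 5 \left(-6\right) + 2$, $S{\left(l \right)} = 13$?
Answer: $\frac{3350}{3} \approx 1116.7$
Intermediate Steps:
$I = \frac{28}{3}$ ($I = - \frac{5 \left(-6\right) + 2}{3} = - \frac{-30 + 2}{3} = \left(- \frac{1}{3}\right) \left(-28\right) = \frac{28}{3} \approx 9.3333$)
$y = 50$ ($y = 4 - -46 = 4 + 46 = 50$)
$y \left(I + S{\left(2 \right)}\right) = 50 \left(\frac{28}{3} + 13\right) = 50 \cdot \frac{67}{3} = \frac{3350}{3}$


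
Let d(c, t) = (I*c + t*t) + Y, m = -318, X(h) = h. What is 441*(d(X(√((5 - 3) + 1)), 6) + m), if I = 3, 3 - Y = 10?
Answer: -127449 + 1323*√3 ≈ -1.2516e+5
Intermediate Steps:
Y = -7 (Y = 3 - 1*10 = 3 - 10 = -7)
d(c, t) = -7 + t² + 3*c (d(c, t) = (3*c + t*t) - 7 = (3*c + t²) - 7 = (t² + 3*c) - 7 = -7 + t² + 3*c)
441*(d(X(√((5 - 3) + 1)), 6) + m) = 441*((-7 + 6² + 3*√((5 - 3) + 1)) - 318) = 441*((-7 + 36 + 3*√(2 + 1)) - 318) = 441*((-7 + 36 + 3*√3) - 318) = 441*((29 + 3*√3) - 318) = 441*(-289 + 3*√3) = -127449 + 1323*√3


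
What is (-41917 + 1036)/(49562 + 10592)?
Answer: -40881/60154 ≈ -0.67961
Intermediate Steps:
(-41917 + 1036)/(49562 + 10592) = -40881/60154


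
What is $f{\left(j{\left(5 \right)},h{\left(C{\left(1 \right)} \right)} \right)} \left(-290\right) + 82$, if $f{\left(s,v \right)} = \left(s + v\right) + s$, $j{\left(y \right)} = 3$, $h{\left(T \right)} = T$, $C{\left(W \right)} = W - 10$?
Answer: $952$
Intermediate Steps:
$C{\left(W \right)} = -10 + W$ ($C{\left(W \right)} = W - 10 = -10 + W$)
$f{\left(s,v \right)} = v + 2 s$
$f{\left(j{\left(5 \right)},h{\left(C{\left(1 \right)} \right)} \right)} \left(-290\right) + 82 = \left(\left(-10 + 1\right) + 2 \cdot 3\right) \left(-290\right) + 82 = \left(-9 + 6\right) \left(-290\right) + 82 = \left(-3\right) \left(-290\right) + 82 = 870 + 82 = 952$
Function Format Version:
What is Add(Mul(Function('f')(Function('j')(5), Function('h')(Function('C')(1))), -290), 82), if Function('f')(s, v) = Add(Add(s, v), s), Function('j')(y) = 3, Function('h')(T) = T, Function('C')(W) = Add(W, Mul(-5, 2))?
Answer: 952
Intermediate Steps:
Function('C')(W) = Add(-10, W) (Function('C')(W) = Add(W, -10) = Add(-10, W))
Function('f')(s, v) = Add(v, Mul(2, s))
Add(Mul(Function('f')(Function('j')(5), Function('h')(Function('C')(1))), -290), 82) = Add(Mul(Add(Add(-10, 1), Mul(2, 3)), -290), 82) = Add(Mul(Add(-9, 6), -290), 82) = Add(Mul(-3, -290), 82) = Add(870, 82) = 952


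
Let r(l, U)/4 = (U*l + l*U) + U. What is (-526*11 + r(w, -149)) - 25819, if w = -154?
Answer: 151367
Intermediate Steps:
r(l, U) = 4*U + 8*U*l (r(l, U) = 4*((U*l + l*U) + U) = 4*((U*l + U*l) + U) = 4*(2*U*l + U) = 4*(U + 2*U*l) = 4*U + 8*U*l)
(-526*11 + r(w, -149)) - 25819 = (-526*11 + 4*(-149)*(1 + 2*(-154))) - 25819 = (-5786 + 4*(-149)*(1 - 308)) - 25819 = (-5786 + 4*(-149)*(-307)) - 25819 = (-5786 + 182972) - 25819 = 177186 - 25819 = 151367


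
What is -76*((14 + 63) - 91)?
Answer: 1064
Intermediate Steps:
-76*((14 + 63) - 91) = -76*(77 - 91) = -76*(-14) = 1064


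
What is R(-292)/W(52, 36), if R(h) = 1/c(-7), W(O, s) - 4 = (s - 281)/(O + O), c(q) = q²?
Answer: 104/8379 ≈ 0.012412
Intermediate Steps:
W(O, s) = 4 + (-281 + s)/(2*O) (W(O, s) = 4 + (s - 281)/(O + O) = 4 + (-281 + s)/((2*O)) = 4 + (-281 + s)*(1/(2*O)) = 4 + (-281 + s)/(2*O))
R(h) = 1/49 (R(h) = 1/((-7)²) = 1/49)
R(-292)/W(52, 36) = 1/(49*(((½)*(-281 + 36 + 8*52)/52))) = 1/(49*(((½)*(1/52)*(-281 + 36 + 416)))) = 1/(49*(((½)*(1/52)*171))) = 1/(49*(171/104)) = (1/49)*(104/171) = 104/8379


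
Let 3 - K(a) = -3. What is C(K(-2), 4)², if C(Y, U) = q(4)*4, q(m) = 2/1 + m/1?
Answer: 576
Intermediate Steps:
K(a) = 6 (K(a) = 3 - 1*(-3) = 3 + 3 = 6)
q(m) = 2 + m (q(m) = 2*1 + m*1 = 2 + m)
C(Y, U) = 24 (C(Y, U) = (2 + 4)*4 = 6*4 = 24)
C(K(-2), 4)² = 24² = 576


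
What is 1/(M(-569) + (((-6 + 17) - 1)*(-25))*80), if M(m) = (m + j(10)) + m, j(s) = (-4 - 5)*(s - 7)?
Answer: -1/21165 ≈ -4.7248e-5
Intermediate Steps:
j(s) = 63 - 9*s (j(s) = -9*(-7 + s) = 63 - 9*s)
M(m) = -27 + 2*m (M(m) = (m + (63 - 9*10)) + m = (m + (63 - 90)) + m = (m - 27) + m = (-27 + m) + m = -27 + 2*m)
1/(M(-569) + (((-6 + 17) - 1)*(-25))*80) = 1/((-27 + 2*(-569)) + (((-6 + 17) - 1)*(-25))*80) = 1/((-27 - 1138) + ((11 - 1)*(-25))*80) = 1/(-1165 + (10*(-25))*80) = 1/(-1165 - 250*80) = 1/(-1165 - 20000) = 1/(-21165) = -1/21165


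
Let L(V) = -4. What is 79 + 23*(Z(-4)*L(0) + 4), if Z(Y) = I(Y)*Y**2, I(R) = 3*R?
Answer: 17835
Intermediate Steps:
Z(Y) = 3*Y**3 (Z(Y) = (3*Y)*Y**2 = 3*Y**3)
79 + 23*(Z(-4)*L(0) + 4) = 79 + 23*((3*(-4)**3)*(-4) + 4) = 79 + 23*((3*(-64))*(-4) + 4) = 79 + 23*(-192*(-4) + 4) = 79 + 23*(768 + 4) = 79 + 23*772 = 79 + 17756 = 17835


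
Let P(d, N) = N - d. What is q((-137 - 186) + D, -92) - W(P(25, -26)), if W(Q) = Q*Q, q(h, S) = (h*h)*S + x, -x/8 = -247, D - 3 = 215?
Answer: -1014925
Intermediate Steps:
D = 218 (D = 3 + 215 = 218)
x = 1976 (x = -8*(-247) = 1976)
q(h, S) = 1976 + S*h**2 (q(h, S) = (h*h)*S + 1976 = h**2*S + 1976 = S*h**2 + 1976 = 1976 + S*h**2)
W(Q) = Q**2
q((-137 - 186) + D, -92) - W(P(25, -26)) = (1976 - 92*((-137 - 186) + 218)**2) - (-26 - 1*25)**2 = (1976 - 92*(-323 + 218)**2) - (-26 - 25)**2 = (1976 - 92*(-105)**2) - 1*(-51)**2 = (1976 - 92*11025) - 1*2601 = (1976 - 1014300) - 2601 = -1012324 - 2601 = -1014925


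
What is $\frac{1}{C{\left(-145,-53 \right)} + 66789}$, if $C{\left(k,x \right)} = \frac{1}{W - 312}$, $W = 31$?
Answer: $\frac{281}{18767708} \approx 1.4973 \cdot 10^{-5}$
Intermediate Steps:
$C{\left(k,x \right)} = - \frac{1}{281}$ ($C{\left(k,x \right)} = \frac{1}{31 - 312} = \frac{1}{-281} = - \frac{1}{281}$)
$\frac{1}{C{\left(-145,-53 \right)} + 66789} = \frac{1}{- \frac{1}{281} + 66789} = \frac{1}{\frac{18767708}{281}} = \frac{281}{18767708}$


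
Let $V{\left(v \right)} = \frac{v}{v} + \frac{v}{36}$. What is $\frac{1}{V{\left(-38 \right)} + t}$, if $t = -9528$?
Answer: $- \frac{18}{171505} \approx -0.00010495$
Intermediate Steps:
$V{\left(v \right)} = 1 + \frac{v}{36}$ ($V{\left(v \right)} = 1 + v \frac{1}{36} = 1 + \frac{v}{36}$)
$\frac{1}{V{\left(-38 \right)} + t} = \frac{1}{\left(1 + \frac{1}{36} \left(-38\right)\right) - 9528} = \frac{1}{\left(1 - \frac{19}{18}\right) - 9528} = \frac{1}{- \frac{1}{18} - 9528} = \frac{1}{- \frac{171505}{18}} = - \frac{18}{171505}$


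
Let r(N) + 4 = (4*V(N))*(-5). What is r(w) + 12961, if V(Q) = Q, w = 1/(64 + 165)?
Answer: 2967133/229 ≈ 12957.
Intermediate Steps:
w = 1/229 ≈ 0.0043668
r(N) = -4 - 20*N (r(N) = -4 + (4*N)*(-5) = -4 - 20*N)
r(w) + 12961 = (-4 - 20*1/229) + 12961 = (-4 - 20/229) + 12961 = -936/229 + 12961 = 2967133/229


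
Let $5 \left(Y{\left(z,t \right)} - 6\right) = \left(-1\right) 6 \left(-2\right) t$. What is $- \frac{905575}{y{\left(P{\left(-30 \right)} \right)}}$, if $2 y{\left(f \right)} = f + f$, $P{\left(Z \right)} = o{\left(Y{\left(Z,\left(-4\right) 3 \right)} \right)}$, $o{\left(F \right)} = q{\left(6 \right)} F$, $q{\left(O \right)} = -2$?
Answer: $- \frac{4527875}{228} \approx -19859.0$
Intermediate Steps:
$Y{\left(z,t \right)} = 6 + \frac{12 t}{5}$ ($Y{\left(z,t \right)} = 6 + \frac{\left(-1\right) 6 \left(-2\right) t}{5} = 6 + \frac{\left(-6\right) \left(-2\right) t}{5} = 6 + \frac{12 t}{5}$)
$o{\left(F \right)} = - 2 F$
$P{\left(Z \right)} = \frac{228}{5}$ ($P{\left(Z \right)} = - 2 \left(6 + \frac{12 \left(\left(-4\right) 3\right)}{5}\right) = - 2 \left(6 + \frac{12}{5} \left(-12\right)\right) = - 2 \left(6 - \frac{144}{5}\right) = \left(-2\right) \left(- \frac{114}{5}\right) = \frac{228}{5}$)
$y{\left(f \right)} = f$ ($y{\left(f \right)} = \frac{f + f}{2} = \frac{2 f}{2} = f$)
$- \frac{905575}{y{\left(P{\left(-30 \right)} \right)}} = - \frac{905575}{\frac{228}{5}} = \left(-905575\right) \frac{5}{228} = - \frac{4527875}{228}$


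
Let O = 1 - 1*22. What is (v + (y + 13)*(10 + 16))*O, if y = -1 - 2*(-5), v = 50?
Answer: -13062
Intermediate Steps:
y = 9 (y = -1 + 10 = 9)
O = -21 (O = 1 - 22 = -21)
(v + (y + 13)*(10 + 16))*O = (50 + (9 + 13)*(10 + 16))*(-21) = (50 + 22*26)*(-21) = (50 + 572)*(-21) = 622*(-21) = -13062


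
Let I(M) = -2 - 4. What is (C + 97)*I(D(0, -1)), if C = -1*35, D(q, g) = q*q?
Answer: -372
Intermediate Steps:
D(q, g) = q**2
I(M) = -6
C = -35
(C + 97)*I(D(0, -1)) = (-35 + 97)*(-6) = 62*(-6) = -372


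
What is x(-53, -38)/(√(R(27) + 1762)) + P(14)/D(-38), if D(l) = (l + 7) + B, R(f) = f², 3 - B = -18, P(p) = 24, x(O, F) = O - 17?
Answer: -12/5 - 70*√2491/2491 ≈ -3.8025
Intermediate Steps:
x(O, F) = -17 + O
B = 21 (B = 3 - 1*(-18) = 3 + 18 = 21)
D(l) = 28 + l (D(l) = (l + 7) + 21 = (7 + l) + 21 = 28 + l)
x(-53, -38)/(√(R(27) + 1762)) + P(14)/D(-38) = (-17 - 53)/(√(27² + 1762)) + 24/(28 - 38) = -70/√(729 + 1762) + 24/(-10) = -70*√2491/2491 + 24*(-⅒) = -70*√2491/2491 - 12/5 = -12/5 - 70*√2491/2491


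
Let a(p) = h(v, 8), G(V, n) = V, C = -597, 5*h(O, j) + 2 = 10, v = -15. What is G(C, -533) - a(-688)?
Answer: -2993/5 ≈ -598.60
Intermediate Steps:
h(O, j) = 8/5 (h(O, j) = -⅖ + (⅕)*10 = -⅖ + 2 = 8/5)
a(p) = 8/5
G(C, -533) - a(-688) = -597 - 1*8/5 = -597 - 8/5 = -2993/5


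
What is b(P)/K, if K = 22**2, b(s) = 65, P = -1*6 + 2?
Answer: 65/484 ≈ 0.13430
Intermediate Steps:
P = -4 (P = -6 + 2 = -4)
K = 484
b(P)/K = 65/484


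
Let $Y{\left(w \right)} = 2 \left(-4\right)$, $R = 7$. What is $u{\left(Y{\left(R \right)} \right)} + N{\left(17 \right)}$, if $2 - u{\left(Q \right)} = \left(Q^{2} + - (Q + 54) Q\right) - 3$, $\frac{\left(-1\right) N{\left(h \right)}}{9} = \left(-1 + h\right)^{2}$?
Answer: $-2731$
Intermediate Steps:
$Y{\left(w \right)} = -8$
$N{\left(h \right)} = - 9 \left(-1 + h\right)^{2}$
$u{\left(Q \right)} = 5 - Q^{2} - Q \left(-54 - Q\right)$ ($u{\left(Q \right)} = 2 - \left(\left(Q^{2} + - (Q + 54) Q\right) - 3\right) = 2 - \left(\left(Q^{2} + - (54 + Q) Q\right) - 3\right) = 2 - \left(\left(Q^{2} + \left(-54 - Q\right) Q\right) - 3\right) = 2 - \left(\left(Q^{2} + Q \left(-54 - Q\right)\right) - 3\right) = 2 - \left(-3 + Q^{2} + Q \left(-54 - Q\right)\right) = 5 - Q^{2} - Q \left(-54 - Q\right)$)
$u{\left(Y{\left(R \right)} \right)} + N{\left(17 \right)} = \left(5 + 54 \left(-8\right)\right) - 9 \left(-1 + 17\right)^{2} = \left(5 - 432\right) - 9 \cdot 16^{2} = -427 - 2304 = -2731$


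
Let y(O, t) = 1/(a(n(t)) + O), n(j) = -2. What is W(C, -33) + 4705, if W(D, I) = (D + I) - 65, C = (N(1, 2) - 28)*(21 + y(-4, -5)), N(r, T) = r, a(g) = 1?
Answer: 4049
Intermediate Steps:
y(O, t) = 1/(1 + O)
C = -558 (C = (1 - 28)*(21 + 1/(1 - 4)) = -27*(21 + 1/(-3)) = -27*(21 - ⅓) = -27*62/3 = -558)
W(D, I) = -65 + D + I
W(C, -33) + 4705 = (-65 - 558 - 33) + 4705 = -656 + 4705 = 4049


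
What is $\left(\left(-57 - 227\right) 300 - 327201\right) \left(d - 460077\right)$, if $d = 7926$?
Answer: $186467524551$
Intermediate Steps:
$\left(\left(-57 - 227\right) 300 - 327201\right) \left(d - 460077\right) = \left(\left(-57 - 227\right) 300 - 327201\right) \left(7926 - 460077\right) = \left(\left(-284\right) 300 - 327201\right) \left(-452151\right) = \left(-85200 - 327201\right) \left(-452151\right) = \left(-412401\right) \left(-452151\right) = 186467524551$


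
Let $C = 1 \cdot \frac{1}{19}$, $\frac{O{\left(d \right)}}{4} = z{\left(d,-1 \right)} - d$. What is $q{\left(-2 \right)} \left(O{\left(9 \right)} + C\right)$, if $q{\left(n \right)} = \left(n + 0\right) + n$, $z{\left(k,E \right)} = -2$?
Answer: $\frac{3340}{19} \approx 175.79$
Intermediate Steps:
$O{\left(d \right)} = -8 - 4 d$ ($O{\left(d \right)} = 4 \left(-2 - d\right) = -8 - 4 d$)
$q{\left(n \right)} = 2 n$ ($q{\left(n \right)} = n + n = 2 n$)
$C = \frac{1}{19}$ ($C = 1 \cdot \frac{1}{19} = \frac{1}{19} \approx 0.052632$)
$q{\left(-2 \right)} \left(O{\left(9 \right)} + C\right) = 2 \left(-2\right) \left(\left(-8 - 36\right) + \frac{1}{19}\right) = - 4 \left(\left(-8 - 36\right) + \frac{1}{19}\right) = - 4 \left(-44 + \frac{1}{19}\right) = \left(-4\right) \left(- \frac{835}{19}\right) = \frac{3340}{19}$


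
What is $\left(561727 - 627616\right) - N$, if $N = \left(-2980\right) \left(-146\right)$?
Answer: $-500969$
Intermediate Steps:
$N = 435080$
$\left(561727 - 627616\right) - N = \left(561727 - 627616\right) - 435080 = -65889 - 435080 = -500969$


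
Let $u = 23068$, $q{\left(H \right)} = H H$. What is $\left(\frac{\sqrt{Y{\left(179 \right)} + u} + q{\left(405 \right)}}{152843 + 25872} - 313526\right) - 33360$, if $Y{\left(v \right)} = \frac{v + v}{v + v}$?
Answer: $- \frac{12398713493}{35743} + \frac{\sqrt{23069}}{178715} \approx -3.4689 \cdot 10^{5}$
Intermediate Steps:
$q{\left(H \right)} = H^{2}$
$Y{\left(v \right)} = 1$ ($Y{\left(v \right)} = \frac{2 v}{2 v} = 2 v \frac{1}{2 v} = 1$)
$\left(\frac{\sqrt{Y{\left(179 \right)} + u} + q{\left(405 \right)}}{152843 + 25872} - 313526\right) - 33360 = \left(\frac{\sqrt{1 + 23068} + 405^{2}}{152843 + 25872} - 313526\right) - 33360 = \left(\frac{\sqrt{23069} + 164025}{178715} - 313526\right) - 33360 = \left(\left(164025 + \sqrt{23069}\right) \frac{1}{178715} - 313526\right) - 33360 = \left(\left(\frac{32805}{35743} + \frac{\sqrt{23069}}{178715}\right) - 313526\right) - 33360 = \left(- \frac{11206327013}{35743} + \frac{\sqrt{23069}}{178715}\right) - 33360 = - \frac{12398713493}{35743} + \frac{\sqrt{23069}}{178715}$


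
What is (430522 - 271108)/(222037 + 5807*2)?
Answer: 159414/233651 ≈ 0.68227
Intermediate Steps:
(430522 - 271108)/(222037 + 5807*2) = 159414/(222037 + 11614) = 159414/233651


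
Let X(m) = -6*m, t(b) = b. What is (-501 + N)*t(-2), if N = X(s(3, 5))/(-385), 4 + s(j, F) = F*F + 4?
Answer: 77094/77 ≈ 1001.2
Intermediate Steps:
s(j, F) = F² (s(j, F) = -4 + (F*F + 4) = -4 + (F² + 4) = -4 + (4 + F²) = F²)
N = 30/77 (N = -6*5²/(-385) = -6*25*(-1/385) = -150*(-1/385) = 30/77 ≈ 0.38961)
(-501 + N)*t(-2) = (-501 + 30/77)*(-2) = -38547/77*(-2) = 77094/77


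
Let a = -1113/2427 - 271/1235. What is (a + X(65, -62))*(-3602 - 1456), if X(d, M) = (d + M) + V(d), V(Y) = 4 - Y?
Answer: 296530783452/999115 ≈ 2.9679e+5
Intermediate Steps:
a = -677424/999115 (a = -1113*1/2427 - 271*1/1235 = -371/809 - 271/1235 = -677424/999115 ≈ -0.67802)
X(d, M) = 4 + M (X(d, M) = (d + M) + (4 - d) = (M + d) + (4 - d) = 4 + M)
(a + X(65, -62))*(-3602 - 1456) = (-677424/999115 + (4 - 62))*(-3602 - 1456) = (-677424/999115 - 58)*(-5058) = -58626094/999115*(-5058) = 296530783452/999115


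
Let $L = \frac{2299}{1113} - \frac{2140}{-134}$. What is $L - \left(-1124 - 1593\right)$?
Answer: $\frac{203954350}{74571} \approx 2735.0$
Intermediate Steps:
$L = \frac{1344943}{74571}$ ($L = 2299 \cdot \frac{1}{1113} - - \frac{1070}{67} = \frac{2299}{1113} + \frac{1070}{67} = \frac{1344943}{74571} \approx 18.036$)
$L - \left(-1124 - 1593\right) = \frac{1344943}{74571} - \left(-1124 - 1593\right) = \frac{1344943}{74571} - -2717 = \frac{1344943}{74571} + 2717 = \frac{203954350}{74571}$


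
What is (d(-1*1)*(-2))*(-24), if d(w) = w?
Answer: -48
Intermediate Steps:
(d(-1*1)*(-2))*(-24) = (-1*1*(-2))*(-24) = -1*(-2)*(-24) = 2*(-24) = -48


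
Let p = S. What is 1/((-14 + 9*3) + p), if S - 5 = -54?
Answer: -1/36 ≈ -0.027778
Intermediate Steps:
S = -49 (S = 5 - 54 = -49)
p = -49
1/((-14 + 9*3) + p) = 1/((-14 + 9*3) - 49) = 1/((-14 + 27) - 49) = 1/(13 - 49) = 1/(-36) = -1/36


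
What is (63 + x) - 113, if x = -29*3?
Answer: -137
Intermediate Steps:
x = -87
(63 + x) - 113 = (63 - 87) - 113 = -24 - 113 = -137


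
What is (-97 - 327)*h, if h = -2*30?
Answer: 25440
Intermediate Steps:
h = -60
(-97 - 327)*h = (-97 - 327)*(-60) = -424*(-60) = 25440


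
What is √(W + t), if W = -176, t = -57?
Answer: I*√233 ≈ 15.264*I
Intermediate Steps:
√(W + t) = √(-176 - 57) = √(-233) = I*√233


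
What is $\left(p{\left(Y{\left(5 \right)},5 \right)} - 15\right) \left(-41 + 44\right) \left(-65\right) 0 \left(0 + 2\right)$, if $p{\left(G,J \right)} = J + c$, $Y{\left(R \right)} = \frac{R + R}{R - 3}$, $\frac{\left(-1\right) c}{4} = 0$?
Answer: $0$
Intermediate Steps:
$c = 0$ ($c = \left(-4\right) 0 = 0$)
$Y{\left(R \right)} = \frac{2 R}{-3 + R}$
$p{\left(G,J \right)} = J$ ($p{\left(G,J \right)} = J + 0 = J$)
$\left(p{\left(Y{\left(5 \right)},5 \right)} - 15\right) \left(-41 + 44\right) \left(-65\right) 0 \left(0 + 2\right) = \left(5 - 15\right) \left(-41 + 44\right) \left(-65\right) 0 \left(0 + 2\right) = \left(-10\right) 3 \left(-65\right) 0 \cdot 2 = \left(-30\right) \left(-65\right) 0 = 1950 \cdot 0 = 0$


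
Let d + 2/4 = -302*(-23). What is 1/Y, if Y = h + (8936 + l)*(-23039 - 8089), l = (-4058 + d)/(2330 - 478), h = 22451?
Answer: -463/128800066816 ≈ -3.5947e-9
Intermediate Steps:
d = 13891/2 (d = -½ - 302*(-23) = -½ + 6946 = 13891/2 ≈ 6945.5)
l = 5775/3704 (l = (-4058 + 13891/2)/(2330 - 478) = (5775/2)/1852 = (5775/2)*(1/1852) = 5775/3704 ≈ 1.5591)
Y = -128800066816/463 (Y = 22451 + (8936 + 5775/3704)*(-23039 - 8089) = 22451 + (33104719/3704)*(-31128) = 22451 - 128810461629/463 = -128800066816/463 ≈ -2.7819e+8)
1/Y = 1/(-128800066816/463) = -463/128800066816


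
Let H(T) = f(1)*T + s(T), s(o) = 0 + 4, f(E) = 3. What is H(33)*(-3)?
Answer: -309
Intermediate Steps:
s(o) = 4
H(T) = 4 + 3*T (H(T) = 3*T + 4 = 4 + 3*T)
H(33)*(-3) = (4 + 3*33)*(-3) = (4 + 99)*(-3) = 103*(-3) = -309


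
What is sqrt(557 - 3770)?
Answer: 3*I*sqrt(357) ≈ 56.683*I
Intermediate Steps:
sqrt(557 - 3770) = sqrt(-3213) = 3*I*sqrt(357)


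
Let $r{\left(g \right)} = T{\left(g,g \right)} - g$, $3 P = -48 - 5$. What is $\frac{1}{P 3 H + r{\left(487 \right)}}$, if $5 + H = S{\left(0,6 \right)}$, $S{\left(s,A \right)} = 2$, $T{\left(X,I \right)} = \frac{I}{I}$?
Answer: $- \frac{1}{327} \approx -0.0030581$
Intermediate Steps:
$T{\left(X,I \right)} = 1$
$H = -3$ ($H = -5 + 2 = -3$)
$P = - \frac{53}{3}$ ($P = \frac{-48 - 5}{3} = \frac{1}{3} \left(-53\right) = - \frac{53}{3} \approx -17.667$)
$r{\left(g \right)} = 1 - g$
$\frac{1}{P 3 H + r{\left(487 \right)}} = \frac{1}{\left(- \frac{53}{3}\right) 3 \left(-3\right) + \left(1 - 487\right)} = \frac{1}{\left(-53\right) \left(-3\right) + \left(1 - 487\right)} = \frac{1}{159 - 486} = \frac{1}{-327} = - \frac{1}{327}$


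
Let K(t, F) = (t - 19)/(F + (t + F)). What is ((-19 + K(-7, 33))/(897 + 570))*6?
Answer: -2294/28851 ≈ -0.079512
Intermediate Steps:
K(t, F) = (-19 + t)/(t + 2*F) (K(t, F) = (-19 + t)/(F + (F + t)) = (-19 + t)/(t + 2*F))
((-19 + K(-7, 33))/(897 + 570))*6 = ((-19 + (-19 - 7)/(-7 + 2*33))/(897 + 570))*6 = ((-19 - 26/(-7 + 66))/1467)*6 = ((-19 - 26/59)*(1/1467))*6 = -1147/59*1/1467*6 = -1147/86553*6 = -2294/28851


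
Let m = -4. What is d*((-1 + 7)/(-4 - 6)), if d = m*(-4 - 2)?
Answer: -72/5 ≈ -14.400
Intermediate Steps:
d = 24 (d = -4*(-4 - 2) = -4*(-6) = 24)
d*((-1 + 7)/(-4 - 6)) = 24*((-1 + 7)/(-4 - 6)) = 24*(6/(-10)) = 24*(6*(-1/10)) = 24*(-3/5) = -72/5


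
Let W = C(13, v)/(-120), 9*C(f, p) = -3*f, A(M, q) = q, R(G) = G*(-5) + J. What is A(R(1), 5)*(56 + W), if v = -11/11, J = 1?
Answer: 20173/72 ≈ 280.18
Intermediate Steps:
R(G) = 1 - 5*G (R(G) = G*(-5) + 1 = -5*G + 1 = 1 - 5*G)
v = -1 (v = -11*1/11 = -1)
C(f, p) = -f/3 (C(f, p) = (-3*f)/9 = -f/3)
W = 13/360 (W = -⅓*13/(-120) = -13/3*(-1/120) = 13/360 ≈ 0.036111)
A(R(1), 5)*(56 + W) = 5*(56 + 13/360) = 5*(20173/360) = 20173/72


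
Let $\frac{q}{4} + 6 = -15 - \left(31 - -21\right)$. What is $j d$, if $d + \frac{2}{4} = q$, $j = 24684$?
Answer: $-7220070$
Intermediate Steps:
$q = -292$ ($q = -24 + 4 \left(-15 - \left(31 - -21\right)\right) = -24 + 4 \left(-15 - \left(31 + 21\right)\right) = -24 + 4 \left(-15 - 52\right) = -24 + 4 \left(-67\right) = -24 - 268 = -292$)
$d = - \frac{585}{2}$ ($d = - \frac{1}{2} - 292 = - \frac{585}{2} \approx -292.5$)
$j d = 24684 \left(- \frac{585}{2}\right) = -7220070$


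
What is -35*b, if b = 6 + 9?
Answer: -525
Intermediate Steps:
b = 15
-35*b = -35*15 = -525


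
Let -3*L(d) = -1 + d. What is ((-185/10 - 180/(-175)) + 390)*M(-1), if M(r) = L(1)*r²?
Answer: 0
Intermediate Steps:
L(d) = ⅓ - d/3 (L(d) = -(-1 + d)/3 = ⅓ - d/3)
M(r) = 0 (M(r) = (⅓ - ⅓*1)*r² = (⅓ - ⅓)*r² = 0*r² = 0)
((-185/10 - 180/(-175)) + 390)*M(-1) = ((-185/10 - 180/(-175)) + 390)*0 = ((-185*⅒ - 180*(-1/175)) + 390)*0 = ((-37/2 + 36/35) + 390)*0 = (-1223/70 + 390)*0 = (26077/70)*0 = 0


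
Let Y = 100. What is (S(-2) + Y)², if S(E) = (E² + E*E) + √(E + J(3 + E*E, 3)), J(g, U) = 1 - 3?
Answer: 11660 + 432*I ≈ 11660.0 + 432.0*I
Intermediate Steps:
J(g, U) = -2
S(E) = √(-2 + E) + 2*E² (S(E) = (E² + E*E) + √(E - 2) = (E² + E²) + √(-2 + E) = 2*E² + √(-2 + E) = √(-2 + E) + 2*E²)
(S(-2) + Y)² = ((√(-2 - 2) + 2*(-2)²) + 100)² = ((√(-4) + 2*4) + 100)² = ((2*I + 8) + 100)² = ((8 + 2*I) + 100)² = (108 + 2*I)²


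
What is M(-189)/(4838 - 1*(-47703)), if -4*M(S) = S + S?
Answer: 189/105082 ≈ 0.0017986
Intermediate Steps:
M(S) = -S/2 (M(S) = -(S + S)/4 = -S/2)
M(-189)/(4838 - 1*(-47703)) = (-½*(-189))/(4838 - 1*(-47703)) = 189/(2*(4838 + 47703)) = (189/2)/52541 = (189/2)*(1/52541) = 189/105082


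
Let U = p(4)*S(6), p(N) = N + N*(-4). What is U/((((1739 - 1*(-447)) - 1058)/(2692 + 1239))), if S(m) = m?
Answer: -11793/47 ≈ -250.91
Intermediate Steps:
p(N) = -3*N (p(N) = N - 4*N = -3*N)
U = -72 (U = -3*4*6 = -12*6 = -72)
U/((((1739 - 1*(-447)) - 1058)/(2692 + 1239))) = -72*(2692 + 1239)/((1739 - 1*(-447)) - 1058) = -72*3931/((1739 + 447) - 1058) = -72*3931/(2186 - 1058) = -72/(1128*(1/3931)) = -72/1128/3931 = -72*3931/1128 = -11793/47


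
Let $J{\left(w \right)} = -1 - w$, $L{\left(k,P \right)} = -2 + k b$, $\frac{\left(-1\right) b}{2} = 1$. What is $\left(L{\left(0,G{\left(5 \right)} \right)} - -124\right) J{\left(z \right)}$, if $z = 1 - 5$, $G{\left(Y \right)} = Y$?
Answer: $366$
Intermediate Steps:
$b = -2$ ($b = \left(-2\right) 1 = -2$)
$L{\left(k,P \right)} = -2 - 2 k$ ($L{\left(k,P \right)} = -2 + k \left(-2\right) = -2 - 2 k$)
$z = -4$
$\left(L{\left(0,G{\left(5 \right)} \right)} - -124\right) J{\left(z \right)} = \left(\left(-2 - 0\right) - -124\right) \left(-1 - -4\right) = \left(\left(-2 + 0\right) + 124\right) \left(-1 + 4\right) = \left(-2 + 124\right) 3 = 122 \cdot 3 = 366$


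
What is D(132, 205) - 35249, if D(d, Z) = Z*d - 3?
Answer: -8192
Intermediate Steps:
D(d, Z) = -3 + Z*d
D(132, 205) - 35249 = (-3 + 205*132) - 35249 = (-3 + 27060) - 35249 = 27057 - 35249 = -8192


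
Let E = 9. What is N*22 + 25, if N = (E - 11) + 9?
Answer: 179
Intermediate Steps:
N = 7 (N = (9 - 11) + 9 = -2 + 9 = 7)
N*22 + 25 = 7*22 + 25 = 154 + 25 = 179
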